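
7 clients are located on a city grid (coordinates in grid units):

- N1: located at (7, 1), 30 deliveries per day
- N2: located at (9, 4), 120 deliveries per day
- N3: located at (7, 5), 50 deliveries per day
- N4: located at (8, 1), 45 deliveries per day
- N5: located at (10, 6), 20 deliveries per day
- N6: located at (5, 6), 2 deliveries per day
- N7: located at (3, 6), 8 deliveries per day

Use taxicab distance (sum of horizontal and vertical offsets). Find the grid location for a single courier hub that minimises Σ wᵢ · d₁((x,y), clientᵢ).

(9, 4)

Manhattan distance separates: Σwᵢ(|x−xᵢ|+|y−yᵢ|) = Σwᵢ|x−xᵢ| + Σwᵢ|y−yᵢ|, so x and y are optimised independently as 1-D weighted medians.
Total weight W = 275; half = 137.5.
x-coordinate, sorted with cumulative weight:
  x=3 (N7, w=8) cum 8
  x=5 (N6, w=2) cum 10
  x=7 (N1, w=30) cum 40
  x=7 (N3, w=50) cum 90
  x=8 (N4, w=45) cum 135
  x=9 (N2, w=120) cum 255  ← median
  x=10 (N5, w=20) cum 275
⇒ x* = 9
y-coordinate, sorted with cumulative weight:
  y=1 (N1, w=30) cum 30
  y=1 (N4, w=45) cum 75
  y=4 (N2, w=120) cum 195  ← median
  y=5 (N3, w=50) cum 245
  y=6 (N5, w=20) cum 265
  y=6 (N6, w=2) cum 267
  y=6 (N7, w=8) cum 275
⇒ y* = 4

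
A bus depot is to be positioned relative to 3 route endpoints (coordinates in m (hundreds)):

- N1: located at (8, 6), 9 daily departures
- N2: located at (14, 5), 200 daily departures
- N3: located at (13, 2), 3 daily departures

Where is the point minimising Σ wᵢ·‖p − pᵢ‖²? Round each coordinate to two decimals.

(13.73, 5.00)

The minimiser of Σwᵢ‖p−pᵢ‖² is the weighted centroid p* = (Σwᵢpᵢ)/(Σwᵢ).
Σwᵢ = 212.
Σwᵢxᵢ = 9·8 + 200·14 + 3·13 = 2911.
Σwᵢyᵢ = 9·6 + 200·5 + 3·2 = 1060.
x* = 2911/212 = 13.73, y* = 1060/212 = 5.00.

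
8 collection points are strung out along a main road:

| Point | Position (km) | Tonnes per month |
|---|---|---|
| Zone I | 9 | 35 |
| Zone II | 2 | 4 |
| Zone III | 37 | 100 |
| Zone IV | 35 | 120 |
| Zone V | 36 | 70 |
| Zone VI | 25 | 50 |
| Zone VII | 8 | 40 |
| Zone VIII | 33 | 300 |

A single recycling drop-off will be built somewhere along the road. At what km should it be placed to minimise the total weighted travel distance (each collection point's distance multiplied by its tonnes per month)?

For a sum of weighted absolute distances on a line, the optimum is the weighted median (not the mean). Total weight W = 719; half-weight = 359.5.
Sort by position and accumulate weight:
  km 2 (Zone II, w=4) → cum 4
  km 8 (Zone VII, w=40) → cum 44
  km 9 (Zone I, w=35) → cum 79
  km 25 (Zone VI, w=50) → cum 129
  km 33 (Zone VIII, w=300) → cum 429  ≥ 359.5 → median here
  km 35 (Zone IV, w=120) → cum 549
  km 36 (Zone V, w=70) → cum 619
  km 37 (Zone III, w=100) → cum 719
Optimal location: km 33.

x = 33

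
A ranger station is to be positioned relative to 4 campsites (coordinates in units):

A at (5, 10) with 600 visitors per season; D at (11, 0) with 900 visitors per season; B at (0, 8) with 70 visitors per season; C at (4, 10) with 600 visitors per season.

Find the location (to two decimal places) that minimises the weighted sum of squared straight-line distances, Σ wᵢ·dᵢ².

The minimiser of Σwᵢ‖p−pᵢ‖² is the weighted centroid p* = (Σwᵢpᵢ)/(Σwᵢ).
Σwᵢ = 2170.
Σwᵢxᵢ = 600·5 + 900·11 + 70·0 + 600·4 = 15300.
Σwᵢyᵢ = 600·10 + 900·0 + 70·8 + 600·10 = 12560.
x* = 15300/2170 = 7.05, y* = 12560/2170 = 5.79.

(7.05, 5.79)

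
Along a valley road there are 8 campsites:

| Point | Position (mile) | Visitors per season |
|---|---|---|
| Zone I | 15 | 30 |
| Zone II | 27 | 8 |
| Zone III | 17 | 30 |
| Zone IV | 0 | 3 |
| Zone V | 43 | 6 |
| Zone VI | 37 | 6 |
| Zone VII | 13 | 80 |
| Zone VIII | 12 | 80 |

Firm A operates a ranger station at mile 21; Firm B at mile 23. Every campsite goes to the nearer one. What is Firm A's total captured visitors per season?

223

The indifferent point is the midpoint (21+23)/2 = 22; campsites left of it (closer to Firm A at 21) go to Firm A, those right go to Firm B.
  Zone IV at 0 (w=3) → Firm A
  Zone VIII at 12 (w=80) → Firm A
  Zone VII at 13 (w=80) → Firm A
  Zone I at 15 (w=30) → Firm A
  Zone III at 17 (w=30) → Firm A
  Zone II at 27 (w=8) → Firm B
  Zone VI at 37 (w=6) → Firm B
  Zone V at 43 (w=6) → Firm B
Firm A captures 223; Firm B captures 20.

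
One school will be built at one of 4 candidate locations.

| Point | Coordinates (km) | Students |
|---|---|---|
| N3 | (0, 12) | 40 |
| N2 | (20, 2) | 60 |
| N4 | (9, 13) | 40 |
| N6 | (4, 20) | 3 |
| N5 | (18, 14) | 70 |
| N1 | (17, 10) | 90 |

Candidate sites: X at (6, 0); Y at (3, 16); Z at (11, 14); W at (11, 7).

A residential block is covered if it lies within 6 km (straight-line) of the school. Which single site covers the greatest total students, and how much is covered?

Coverage radius r = 6 km; a point is covered iff (Δx)²+(Δy)² ≤ 6² = 36.
  X (6, 0): covers {none} → 0
  Y (3, 16): covers {N3, N6} → 43
  Z (11, 14): covers {N4} → 40
  W (11, 7): covers {none} → 0
Maximum coverage at Y: 43 students.

Y, covering 43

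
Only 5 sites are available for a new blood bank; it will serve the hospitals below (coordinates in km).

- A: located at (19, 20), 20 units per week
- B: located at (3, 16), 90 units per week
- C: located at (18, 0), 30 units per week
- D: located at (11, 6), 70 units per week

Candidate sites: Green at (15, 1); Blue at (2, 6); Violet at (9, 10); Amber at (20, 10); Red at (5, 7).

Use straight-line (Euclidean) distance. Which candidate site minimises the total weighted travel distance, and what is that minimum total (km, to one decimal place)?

Violet, total 1763.2 km

Total weighted distance at each candidate:
  Green (15, 1): total = 2660.3
  Blue (2, 6): total = 2487.6
  Violet (9, 10): total = 1763.2
  Amber (20, 10): total = 2818.9
  Red (5, 7): total = 2080.6
Minimum is at Violet with total 1763.2 km.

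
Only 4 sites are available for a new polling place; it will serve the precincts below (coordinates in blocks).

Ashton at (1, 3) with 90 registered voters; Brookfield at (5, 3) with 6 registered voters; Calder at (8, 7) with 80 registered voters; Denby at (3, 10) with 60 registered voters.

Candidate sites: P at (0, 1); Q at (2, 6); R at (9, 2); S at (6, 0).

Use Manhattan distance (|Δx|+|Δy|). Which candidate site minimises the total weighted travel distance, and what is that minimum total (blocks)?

Total weighted distance at each candidate:
  P (0, 1): total = 2152
  Q (2, 6): total = 1256
  R (9, 2): total = 2160
  S (6, 0): total = 2244
Minimum is at Q with total 1256 blocks.

Q, total 1256 blocks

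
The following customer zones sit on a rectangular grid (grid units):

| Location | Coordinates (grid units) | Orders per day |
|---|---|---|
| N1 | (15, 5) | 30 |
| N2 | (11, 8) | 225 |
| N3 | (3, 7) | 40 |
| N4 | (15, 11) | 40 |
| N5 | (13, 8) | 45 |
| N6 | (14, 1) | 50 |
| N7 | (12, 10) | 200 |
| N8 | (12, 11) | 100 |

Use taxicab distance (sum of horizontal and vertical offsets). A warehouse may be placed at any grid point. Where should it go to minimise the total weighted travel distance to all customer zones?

Manhattan distance separates: Σwᵢ(|x−xᵢ|+|y−yᵢ|) = Σwᵢ|x−xᵢ| + Σwᵢ|y−yᵢ|, so x and y are optimised independently as 1-D weighted medians.
Total weight W = 730; half = 365.
x-coordinate, sorted with cumulative weight:
  x=3 (N3, w=40) cum 40
  x=11 (N2, w=225) cum 265
  x=12 (N7, w=200) cum 465  ← median
  x=12 (N8, w=100) cum 565
  x=13 (N5, w=45) cum 610
  x=14 (N6, w=50) cum 660
  x=15 (N1, w=30) cum 690
  x=15 (N4, w=40) cum 730
⇒ x* = 12
y-coordinate, sorted with cumulative weight:
  y=1 (N6, w=50) cum 50
  y=5 (N1, w=30) cum 80
  y=7 (N3, w=40) cum 120
  y=8 (N2, w=225) cum 345
  y=8 (N5, w=45) cum 390  ← median
  y=10 (N7, w=200) cum 590
  y=11 (N4, w=40) cum 630
  y=11 (N8, w=100) cum 730
⇒ y* = 8

(12, 8)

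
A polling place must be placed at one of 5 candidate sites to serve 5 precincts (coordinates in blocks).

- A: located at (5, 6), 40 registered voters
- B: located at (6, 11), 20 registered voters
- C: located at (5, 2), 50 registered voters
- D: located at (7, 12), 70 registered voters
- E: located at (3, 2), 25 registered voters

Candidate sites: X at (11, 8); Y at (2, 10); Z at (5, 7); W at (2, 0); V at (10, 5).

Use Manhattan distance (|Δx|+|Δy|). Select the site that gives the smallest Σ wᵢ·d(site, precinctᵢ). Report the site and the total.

Total weighted distance at each candidate:
  X (11, 8): total = 1990
  Y (2, 10): total = 1645
  Z (5, 7): total = 1055
  W (2, 0): total = 2175
  V (10, 5): total = 1790
Minimum is at Z with total 1055 blocks.

Z, total 1055 blocks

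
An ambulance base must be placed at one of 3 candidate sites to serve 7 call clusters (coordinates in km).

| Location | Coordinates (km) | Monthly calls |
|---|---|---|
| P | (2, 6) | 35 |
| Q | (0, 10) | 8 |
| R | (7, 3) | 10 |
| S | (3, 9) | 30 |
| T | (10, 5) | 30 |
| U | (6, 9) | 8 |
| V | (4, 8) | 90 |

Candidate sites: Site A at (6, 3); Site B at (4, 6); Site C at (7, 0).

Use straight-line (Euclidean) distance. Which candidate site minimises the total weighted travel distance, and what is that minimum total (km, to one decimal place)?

Site B, total 643.9 km

Total weighted distance at each candidate:
  Site A (6, 3): total = 1126.8
  Site B (4, 6): total = 643.9
  Site C (7, 0): total = 1712.8
Minimum is at Site B with total 643.9 km.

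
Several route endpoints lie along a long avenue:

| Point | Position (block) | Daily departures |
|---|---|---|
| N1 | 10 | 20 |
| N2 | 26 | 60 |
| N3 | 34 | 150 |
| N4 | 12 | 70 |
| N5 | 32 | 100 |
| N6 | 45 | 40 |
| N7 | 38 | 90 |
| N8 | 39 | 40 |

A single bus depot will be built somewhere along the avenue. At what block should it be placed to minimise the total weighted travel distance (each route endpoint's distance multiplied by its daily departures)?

x = 34

For a sum of weighted absolute distances on a line, the optimum is the weighted median (not the mean). Total weight W = 570; half-weight = 285.
Sort by position and accumulate weight:
  block 10 (N1, w=20) → cum 20
  block 12 (N4, w=70) → cum 90
  block 26 (N2, w=60) → cum 150
  block 32 (N5, w=100) → cum 250
  block 34 (N3, w=150) → cum 400  ≥ 285 → median here
  block 38 (N7, w=90) → cum 490
  block 39 (N8, w=40) → cum 530
  block 45 (N6, w=40) → cum 570
Optimal location: block 34.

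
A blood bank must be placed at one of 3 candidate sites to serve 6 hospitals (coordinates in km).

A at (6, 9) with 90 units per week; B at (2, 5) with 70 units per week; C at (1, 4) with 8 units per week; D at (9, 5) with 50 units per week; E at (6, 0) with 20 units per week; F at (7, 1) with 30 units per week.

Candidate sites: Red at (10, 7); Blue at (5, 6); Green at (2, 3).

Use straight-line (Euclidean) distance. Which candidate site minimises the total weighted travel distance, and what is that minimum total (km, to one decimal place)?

Total weighted distance at each candidate:
  Red (10, 7): total = 1529.9
  Blue (5, 6): total = 1031.1
  Green (2, 3): total = 1425.9
Minimum is at Blue with total 1031.1 km.

Blue, total 1031.1 km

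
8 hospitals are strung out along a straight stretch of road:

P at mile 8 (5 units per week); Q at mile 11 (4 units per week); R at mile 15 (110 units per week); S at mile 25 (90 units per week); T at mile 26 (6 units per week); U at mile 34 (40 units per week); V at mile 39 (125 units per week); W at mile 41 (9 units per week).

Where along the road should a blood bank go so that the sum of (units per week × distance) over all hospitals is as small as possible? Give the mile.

x = 25

For a sum of weighted absolute distances on a line, the optimum is the weighted median (not the mean). Total weight W = 389; half-weight = 194.5.
Sort by position and accumulate weight:
  mile 8 (P, w=5) → cum 5
  mile 11 (Q, w=4) → cum 9
  mile 15 (R, w=110) → cum 119
  mile 25 (S, w=90) → cum 209  ≥ 194.5 → median here
  mile 26 (T, w=6) → cum 215
  mile 34 (U, w=40) → cum 255
  mile 39 (V, w=125) → cum 380
  mile 41 (W, w=9) → cum 389
Optimal location: mile 25.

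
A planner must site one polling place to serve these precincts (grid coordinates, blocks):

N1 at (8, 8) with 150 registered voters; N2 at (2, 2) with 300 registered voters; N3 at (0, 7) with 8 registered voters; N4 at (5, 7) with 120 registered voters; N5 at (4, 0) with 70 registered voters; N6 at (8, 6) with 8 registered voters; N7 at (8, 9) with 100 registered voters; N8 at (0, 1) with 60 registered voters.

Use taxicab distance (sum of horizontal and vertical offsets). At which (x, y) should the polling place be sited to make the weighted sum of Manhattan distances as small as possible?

(4, 2)

Manhattan distance separates: Σwᵢ(|x−xᵢ|+|y−yᵢ|) = Σwᵢ|x−xᵢ| + Σwᵢ|y−yᵢ|, so x and y are optimised independently as 1-D weighted medians.
Total weight W = 816; half = 408.
x-coordinate, sorted with cumulative weight:
  x=0 (N3, w=8) cum 8
  x=0 (N8, w=60) cum 68
  x=2 (N2, w=300) cum 368
  x=4 (N5, w=70) cum 438  ← median
  x=5 (N4, w=120) cum 558
  x=8 (N1, w=150) cum 708
  x=8 (N6, w=8) cum 716
  x=8 (N7, w=100) cum 816
⇒ x* = 4
y-coordinate, sorted with cumulative weight:
  y=0 (N5, w=70) cum 70
  y=1 (N8, w=60) cum 130
  y=2 (N2, w=300) cum 430  ← median
  y=6 (N6, w=8) cum 438
  y=7 (N3, w=8) cum 446
  y=7 (N4, w=120) cum 566
  y=8 (N1, w=150) cum 716
  y=9 (N7, w=100) cum 816
⇒ y* = 2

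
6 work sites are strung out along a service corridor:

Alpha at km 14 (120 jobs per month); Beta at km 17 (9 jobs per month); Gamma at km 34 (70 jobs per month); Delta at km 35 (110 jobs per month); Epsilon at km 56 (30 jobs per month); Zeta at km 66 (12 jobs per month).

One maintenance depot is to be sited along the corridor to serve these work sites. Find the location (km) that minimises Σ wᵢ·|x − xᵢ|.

x = 34

For a sum of weighted absolute distances on a line, the optimum is the weighted median (not the mean). Total weight W = 351; half-weight = 175.5.
Sort by position and accumulate weight:
  km 14 (Alpha, w=120) → cum 120
  km 17 (Beta, w=9) → cum 129
  km 34 (Gamma, w=70) → cum 199  ≥ 175.5 → median here
  km 35 (Delta, w=110) → cum 309
  km 56 (Epsilon, w=30) → cum 339
  km 66 (Zeta, w=12) → cum 351
Optimal location: km 34.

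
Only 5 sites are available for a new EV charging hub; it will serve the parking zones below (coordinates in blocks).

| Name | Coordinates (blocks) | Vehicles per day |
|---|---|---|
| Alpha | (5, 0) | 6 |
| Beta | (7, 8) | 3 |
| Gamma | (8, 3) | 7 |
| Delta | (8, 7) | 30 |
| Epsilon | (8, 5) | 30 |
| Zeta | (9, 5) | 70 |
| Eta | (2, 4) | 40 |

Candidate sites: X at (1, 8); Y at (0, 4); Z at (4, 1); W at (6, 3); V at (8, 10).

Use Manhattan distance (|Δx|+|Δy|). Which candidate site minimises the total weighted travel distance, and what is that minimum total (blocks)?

Total weighted distance at each candidate:
  X (1, 8): total = 1684
  Y (0, 4): total = 1530
  Z (4, 1): total = 1454
  W (6, 3): total = 906
  V (8, 10): total = 1276
Minimum is at W with total 906 blocks.

W, total 906 blocks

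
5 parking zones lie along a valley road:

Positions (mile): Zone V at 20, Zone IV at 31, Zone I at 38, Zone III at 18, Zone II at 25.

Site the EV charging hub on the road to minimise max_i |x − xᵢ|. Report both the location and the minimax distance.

location 28, max distance 10

The 1-center on a line is the midpoint of the two extreme points: leftmost at 18, rightmost at 38.
Optimal location = (18 + 38)/2 = 28; maximum distance = (38 − 18)/2 = 10.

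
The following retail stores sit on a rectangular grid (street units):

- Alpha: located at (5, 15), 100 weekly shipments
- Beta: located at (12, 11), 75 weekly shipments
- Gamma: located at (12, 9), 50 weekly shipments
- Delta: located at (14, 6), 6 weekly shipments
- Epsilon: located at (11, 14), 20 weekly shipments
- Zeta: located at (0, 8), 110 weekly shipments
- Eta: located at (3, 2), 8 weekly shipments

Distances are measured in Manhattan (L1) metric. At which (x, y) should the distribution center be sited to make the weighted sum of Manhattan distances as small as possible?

Manhattan distance separates: Σwᵢ(|x−xᵢ|+|y−yᵢ|) = Σwᵢ|x−xᵢ| + Σwᵢ|y−yᵢ|, so x and y are optimised independently as 1-D weighted medians.
Total weight W = 369; half = 184.5.
x-coordinate, sorted with cumulative weight:
  x=0 (Zeta, w=110) cum 110
  x=3 (Eta, w=8) cum 118
  x=5 (Alpha, w=100) cum 218  ← median
  x=11 (Epsilon, w=20) cum 238
  x=12 (Beta, w=75) cum 313
  x=12 (Gamma, w=50) cum 363
  x=14 (Delta, w=6) cum 369
⇒ x* = 5
y-coordinate, sorted with cumulative weight:
  y=2 (Eta, w=8) cum 8
  y=6 (Delta, w=6) cum 14
  y=8 (Zeta, w=110) cum 124
  y=9 (Gamma, w=50) cum 174
  y=11 (Beta, w=75) cum 249  ← median
  y=14 (Epsilon, w=20) cum 269
  y=15 (Alpha, w=100) cum 369
⇒ y* = 11

(5, 11)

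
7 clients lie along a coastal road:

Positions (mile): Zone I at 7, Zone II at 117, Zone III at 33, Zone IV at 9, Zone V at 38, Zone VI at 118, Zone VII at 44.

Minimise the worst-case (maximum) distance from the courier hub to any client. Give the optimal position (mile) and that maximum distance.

The 1-center on a line is the midpoint of the two extreme points: leftmost at 7, rightmost at 118.
Optimal location = (7 + 118)/2 = 62.5; maximum distance = (118 − 7)/2 = 55.5.

location 62.5, max distance 55.5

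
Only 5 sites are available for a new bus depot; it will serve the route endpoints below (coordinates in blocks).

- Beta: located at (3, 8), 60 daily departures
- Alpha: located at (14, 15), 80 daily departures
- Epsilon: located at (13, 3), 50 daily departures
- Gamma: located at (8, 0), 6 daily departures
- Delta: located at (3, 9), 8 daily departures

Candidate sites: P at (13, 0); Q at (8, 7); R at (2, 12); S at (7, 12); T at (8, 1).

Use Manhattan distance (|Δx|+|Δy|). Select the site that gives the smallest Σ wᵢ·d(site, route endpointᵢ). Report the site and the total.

Q, total 2028 blocks

Total weighted distance at each candidate:
  P (13, 0): total = 2692
  Q (8, 7): total = 2028
  R (2, 12): total = 2640
  S (7, 12): total = 2164
  T (8, 1): total = 2780
Minimum is at Q with total 2028 blocks.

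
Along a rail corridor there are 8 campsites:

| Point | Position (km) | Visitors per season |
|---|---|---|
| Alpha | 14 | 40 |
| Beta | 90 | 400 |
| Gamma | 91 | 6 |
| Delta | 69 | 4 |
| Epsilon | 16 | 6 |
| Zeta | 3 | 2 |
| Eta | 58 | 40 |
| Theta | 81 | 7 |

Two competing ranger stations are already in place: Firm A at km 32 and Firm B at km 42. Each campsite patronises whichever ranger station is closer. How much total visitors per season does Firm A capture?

The indifferent point is the midpoint (32+42)/2 = 37; campsites left of it (closer to Firm A at 32) go to Firm A, those right go to Firm B.
  Zeta at 3 (w=2) → Firm A
  Alpha at 14 (w=40) → Firm A
  Epsilon at 16 (w=6) → Firm A
  Eta at 58 (w=40) → Firm B
  Delta at 69 (w=4) → Firm B
  Theta at 81 (w=7) → Firm B
  Beta at 90 (w=400) → Firm B
  Gamma at 91 (w=6) → Firm B
Firm A captures 48; Firm B captures 457.

48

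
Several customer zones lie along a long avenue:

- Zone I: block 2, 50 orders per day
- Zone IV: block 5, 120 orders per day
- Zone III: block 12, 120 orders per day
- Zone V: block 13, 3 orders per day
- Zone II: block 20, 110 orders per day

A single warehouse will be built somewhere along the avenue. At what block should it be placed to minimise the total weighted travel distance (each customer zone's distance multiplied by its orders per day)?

x = 12

For a sum of weighted absolute distances on a line, the optimum is the weighted median (not the mean). Total weight W = 403; half-weight = 201.5.
Sort by position and accumulate weight:
  block 2 (Zone I, w=50) → cum 50
  block 5 (Zone IV, w=120) → cum 170
  block 12 (Zone III, w=120) → cum 290  ≥ 201.5 → median here
  block 13 (Zone V, w=3) → cum 293
  block 20 (Zone II, w=110) → cum 403
Optimal location: block 12.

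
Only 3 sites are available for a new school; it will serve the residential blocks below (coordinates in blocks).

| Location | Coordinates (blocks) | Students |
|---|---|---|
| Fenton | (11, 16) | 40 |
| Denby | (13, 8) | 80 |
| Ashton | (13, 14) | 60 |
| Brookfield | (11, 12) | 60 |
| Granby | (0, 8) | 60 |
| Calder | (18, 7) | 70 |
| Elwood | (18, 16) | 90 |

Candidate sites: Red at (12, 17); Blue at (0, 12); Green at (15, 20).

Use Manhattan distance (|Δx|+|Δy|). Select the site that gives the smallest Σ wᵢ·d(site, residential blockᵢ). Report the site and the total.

Total weighted distance at each candidate:
  Red (12, 17): total = 4490
  Blue (0, 12): total = 7350
  Green (15, 20): total = 6010
Minimum is at Red with total 4490 blocks.

Red, total 4490 blocks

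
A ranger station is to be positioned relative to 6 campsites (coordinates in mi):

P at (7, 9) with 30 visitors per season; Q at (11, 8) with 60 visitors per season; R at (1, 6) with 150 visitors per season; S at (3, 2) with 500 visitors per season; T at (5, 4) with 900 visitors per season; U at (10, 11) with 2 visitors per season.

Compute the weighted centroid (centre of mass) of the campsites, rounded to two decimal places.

The minimiser of Σwᵢ‖p−pᵢ‖² is the weighted centroid p* = (Σwᵢpᵢ)/(Σwᵢ).
Σwᵢ = 1642.
Σwᵢxᵢ = 30·7 + 60·11 + 150·1 + 500·3 + 900·5 + 2·10 = 7040.
Σwᵢyᵢ = 30·9 + 60·8 + 150·6 + 500·2 + 900·4 + 2·11 = 6272.
x* = 7040/1642 = 4.29, y* = 6272/1642 = 3.82.

(4.29, 3.82)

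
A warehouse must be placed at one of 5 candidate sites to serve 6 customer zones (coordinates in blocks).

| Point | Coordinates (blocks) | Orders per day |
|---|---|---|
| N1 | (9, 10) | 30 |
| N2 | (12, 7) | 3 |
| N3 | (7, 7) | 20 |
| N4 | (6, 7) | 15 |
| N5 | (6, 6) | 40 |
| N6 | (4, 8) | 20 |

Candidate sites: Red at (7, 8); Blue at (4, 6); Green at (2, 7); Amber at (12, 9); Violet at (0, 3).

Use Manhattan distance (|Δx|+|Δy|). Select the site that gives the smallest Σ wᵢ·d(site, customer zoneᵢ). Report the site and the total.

Total weighted distance at each candidate:
  Red (7, 8): total = 368
  Blue (4, 6): total = 542
  Green (2, 7): total = 750
  Amber (12, 9): total = 926
  Violet (0, 3): total = 1438
Minimum is at Red with total 368 blocks.

Red, total 368 blocks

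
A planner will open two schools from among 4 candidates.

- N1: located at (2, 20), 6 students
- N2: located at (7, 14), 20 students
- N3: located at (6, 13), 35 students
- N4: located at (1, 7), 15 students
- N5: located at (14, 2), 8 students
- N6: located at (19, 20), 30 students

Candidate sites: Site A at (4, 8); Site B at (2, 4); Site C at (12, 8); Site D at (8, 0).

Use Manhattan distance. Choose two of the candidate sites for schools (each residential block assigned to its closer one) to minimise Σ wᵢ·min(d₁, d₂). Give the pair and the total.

Evaluate every pair (each demand assigned to the nearer of the two):
  {Site A, Site C}: total = 1203
  {Site B, Site C}: total = 1395
  {Site A, Site D}: total = 1443
  {Site A, Site B}: total = 1491
  {Site C, Site D}: total = 1551
  {Site B, Site D}: total = 1905
Best pair: {Site A, Site C} with total 1203.

{Site A, Site C}, total 1203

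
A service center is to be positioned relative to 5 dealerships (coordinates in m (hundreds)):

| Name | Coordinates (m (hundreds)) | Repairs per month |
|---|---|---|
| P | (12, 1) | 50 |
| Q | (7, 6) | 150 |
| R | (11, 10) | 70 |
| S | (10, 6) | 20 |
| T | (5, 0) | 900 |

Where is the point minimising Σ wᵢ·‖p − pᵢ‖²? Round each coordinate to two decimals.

The minimiser of Σwᵢ‖p−pᵢ‖² is the weighted centroid p* = (Σwᵢpᵢ)/(Σwᵢ).
Σwᵢ = 1190.
Σwᵢxᵢ = 50·12 + 150·7 + 70·11 + 20·10 + 900·5 = 7120.
Σwᵢyᵢ = 50·1 + 150·6 + 70·10 + 20·6 + 900·0 = 1770.
x* = 7120/1190 = 5.98, y* = 1770/1190 = 1.49.

(5.98, 1.49)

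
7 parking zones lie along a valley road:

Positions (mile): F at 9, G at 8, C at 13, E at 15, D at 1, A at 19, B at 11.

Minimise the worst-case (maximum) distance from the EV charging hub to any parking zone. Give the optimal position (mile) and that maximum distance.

location 10, max distance 9

The 1-center on a line is the midpoint of the two extreme points: leftmost at 1, rightmost at 19.
Optimal location = (1 + 19)/2 = 10; maximum distance = (19 − 1)/2 = 9.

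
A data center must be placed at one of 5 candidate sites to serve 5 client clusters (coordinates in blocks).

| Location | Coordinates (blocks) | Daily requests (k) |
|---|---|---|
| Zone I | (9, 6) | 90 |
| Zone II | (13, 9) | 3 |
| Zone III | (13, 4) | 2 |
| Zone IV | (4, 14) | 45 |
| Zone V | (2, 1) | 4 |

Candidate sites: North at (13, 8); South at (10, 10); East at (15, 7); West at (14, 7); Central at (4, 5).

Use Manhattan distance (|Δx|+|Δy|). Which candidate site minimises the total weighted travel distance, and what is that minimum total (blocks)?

Total weighted distance at each candidate:
  North (13, 8): total = 1298
  South (10, 10): total = 998
  East (15, 7): total = 1538
  West (14, 7): total = 1394
  Central (4, 5): total = 1028
Minimum is at South with total 998 blocks.

South, total 998 blocks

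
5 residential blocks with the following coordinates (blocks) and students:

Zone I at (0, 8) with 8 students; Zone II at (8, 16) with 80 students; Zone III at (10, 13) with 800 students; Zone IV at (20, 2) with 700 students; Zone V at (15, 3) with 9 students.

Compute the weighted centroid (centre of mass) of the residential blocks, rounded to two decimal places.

The minimiser of Σwᵢ‖p−pᵢ‖² is the weighted centroid p* = (Σwᵢpᵢ)/(Σwᵢ).
Σwᵢ = 1597.
Σwᵢxᵢ = 8·0 + 80·8 + 800·10 + 700·20 + 9·15 = 22775.
Σwᵢyᵢ = 8·8 + 80·16 + 800·13 + 700·2 + 9·3 = 13171.
x* = 22775/1597 = 14.26, y* = 13171/1597 = 8.25.

(14.26, 8.25)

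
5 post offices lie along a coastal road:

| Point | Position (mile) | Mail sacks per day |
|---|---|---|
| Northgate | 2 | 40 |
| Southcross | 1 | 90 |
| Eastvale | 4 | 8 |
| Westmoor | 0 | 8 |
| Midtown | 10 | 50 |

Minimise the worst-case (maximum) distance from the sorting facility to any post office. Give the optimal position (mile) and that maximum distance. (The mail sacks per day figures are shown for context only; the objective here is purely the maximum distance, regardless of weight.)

location 5, max distance 5

The 1-center on a line is the midpoint of the two extreme points: leftmost at 0, rightmost at 10.
Optimal location = (0 + 10)/2 = 5; maximum distance = (10 − 0)/2 = 5.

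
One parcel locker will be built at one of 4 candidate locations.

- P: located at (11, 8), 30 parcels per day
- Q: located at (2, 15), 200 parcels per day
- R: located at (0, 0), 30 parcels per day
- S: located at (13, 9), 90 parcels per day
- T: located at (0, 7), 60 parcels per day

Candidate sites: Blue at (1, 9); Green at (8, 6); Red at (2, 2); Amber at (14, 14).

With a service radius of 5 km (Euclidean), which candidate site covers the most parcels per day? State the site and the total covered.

Blue, covering 60

Coverage radius r = 5 km; a point is covered iff (Δx)²+(Δy)² ≤ 5² = 25.
  Blue (1, 9): covers {T} → 60
  Green (8, 6): covers {P} → 30
  Red (2, 2): covers {R} → 30
  Amber (14, 14): covers {none} → 0
Maximum coverage at Blue: 60 parcels per day.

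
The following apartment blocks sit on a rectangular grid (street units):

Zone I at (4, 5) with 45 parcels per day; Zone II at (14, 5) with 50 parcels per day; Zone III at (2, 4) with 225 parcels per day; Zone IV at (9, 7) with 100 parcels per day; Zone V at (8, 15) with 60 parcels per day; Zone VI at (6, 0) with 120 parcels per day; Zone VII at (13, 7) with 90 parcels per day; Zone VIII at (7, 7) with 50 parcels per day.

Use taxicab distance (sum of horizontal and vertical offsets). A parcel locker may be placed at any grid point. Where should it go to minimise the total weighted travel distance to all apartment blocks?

Manhattan distance separates: Σwᵢ(|x−xᵢ|+|y−yᵢ|) = Σwᵢ|x−xᵢ| + Σwᵢ|y−yᵢ|, so x and y are optimised independently as 1-D weighted medians.
Total weight W = 740; half = 370.
x-coordinate, sorted with cumulative weight:
  x=2 (Zone III, w=225) cum 225
  x=4 (Zone I, w=45) cum 270
  x=6 (Zone VI, w=120) cum 390  ← median
  x=7 (Zone VIII, w=50) cum 440
  x=8 (Zone V, w=60) cum 500
  x=9 (Zone IV, w=100) cum 600
  x=13 (Zone VII, w=90) cum 690
  x=14 (Zone II, w=50) cum 740
⇒ x* = 6
y-coordinate, sorted with cumulative weight:
  y=0 (Zone VI, w=120) cum 120
  y=4 (Zone III, w=225) cum 345
  y=5 (Zone I, w=45) cum 390  ← median
  y=5 (Zone II, w=50) cum 440
  y=7 (Zone IV, w=100) cum 540
  y=7 (Zone VII, w=90) cum 630
  y=7 (Zone VIII, w=50) cum 680
  y=15 (Zone V, w=60) cum 740
⇒ y* = 5

(6, 5)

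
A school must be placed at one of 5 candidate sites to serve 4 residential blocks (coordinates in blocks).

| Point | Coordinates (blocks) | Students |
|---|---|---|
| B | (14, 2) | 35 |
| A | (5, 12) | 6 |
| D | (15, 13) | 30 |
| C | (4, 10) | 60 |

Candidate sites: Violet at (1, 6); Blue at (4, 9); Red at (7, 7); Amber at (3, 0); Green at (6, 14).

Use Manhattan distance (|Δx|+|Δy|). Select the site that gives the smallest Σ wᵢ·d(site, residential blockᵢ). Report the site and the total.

Total weighted distance at each candidate:
  Violet (1, 6): total = 1705
  Blue (4, 9): total = 1129
  Red (7, 7): total = 1242
  Amber (3, 0): total = 1949
  Green (6, 14): total = 1378
Minimum is at Blue with total 1129 blocks.

Blue, total 1129 blocks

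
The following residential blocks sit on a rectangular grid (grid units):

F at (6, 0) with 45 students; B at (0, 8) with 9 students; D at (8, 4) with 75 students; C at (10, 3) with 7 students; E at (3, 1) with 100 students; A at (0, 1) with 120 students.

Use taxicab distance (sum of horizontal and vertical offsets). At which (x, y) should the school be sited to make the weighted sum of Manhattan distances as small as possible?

Manhattan distance separates: Σwᵢ(|x−xᵢ|+|y−yᵢ|) = Σwᵢ|x−xᵢ| + Σwᵢ|y−yᵢ|, so x and y are optimised independently as 1-D weighted medians.
Total weight W = 356; half = 178.
x-coordinate, sorted with cumulative weight:
  x=0 (B, w=9) cum 9
  x=0 (A, w=120) cum 129
  x=3 (E, w=100) cum 229  ← median
  x=6 (F, w=45) cum 274
  x=8 (D, w=75) cum 349
  x=10 (C, w=7) cum 356
⇒ x* = 3
y-coordinate, sorted with cumulative weight:
  y=0 (F, w=45) cum 45
  y=1 (E, w=100) cum 145
  y=1 (A, w=120) cum 265  ← median
  y=3 (C, w=7) cum 272
  y=4 (D, w=75) cum 347
  y=8 (B, w=9) cum 356
⇒ y* = 1

(3, 1)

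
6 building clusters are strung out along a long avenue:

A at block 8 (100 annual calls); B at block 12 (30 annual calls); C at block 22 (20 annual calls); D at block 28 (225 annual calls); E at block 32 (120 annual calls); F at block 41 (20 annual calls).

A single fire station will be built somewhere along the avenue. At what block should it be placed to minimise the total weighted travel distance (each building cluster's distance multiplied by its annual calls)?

x = 28

For a sum of weighted absolute distances on a line, the optimum is the weighted median (not the mean). Total weight W = 515; half-weight = 257.5.
Sort by position and accumulate weight:
  block 8 (A, w=100) → cum 100
  block 12 (B, w=30) → cum 130
  block 22 (C, w=20) → cum 150
  block 28 (D, w=225) → cum 375  ≥ 257.5 → median here
  block 32 (E, w=120) → cum 495
  block 41 (F, w=20) → cum 515
Optimal location: block 28.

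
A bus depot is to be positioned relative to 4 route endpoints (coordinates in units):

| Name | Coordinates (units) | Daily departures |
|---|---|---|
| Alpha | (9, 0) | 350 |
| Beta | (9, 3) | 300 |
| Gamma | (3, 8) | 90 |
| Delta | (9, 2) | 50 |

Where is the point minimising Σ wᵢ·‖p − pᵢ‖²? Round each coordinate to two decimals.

The minimiser of Σwᵢ‖p−pᵢ‖² is the weighted centroid p* = (Σwᵢpᵢ)/(Σwᵢ).
Σwᵢ = 790.
Σwᵢxᵢ = 350·9 + 300·9 + 90·3 + 50·9 = 6570.
Σwᵢyᵢ = 350·0 + 300·3 + 90·8 + 50·2 = 1720.
x* = 6570/790 = 8.32, y* = 1720/790 = 2.18.

(8.32, 2.18)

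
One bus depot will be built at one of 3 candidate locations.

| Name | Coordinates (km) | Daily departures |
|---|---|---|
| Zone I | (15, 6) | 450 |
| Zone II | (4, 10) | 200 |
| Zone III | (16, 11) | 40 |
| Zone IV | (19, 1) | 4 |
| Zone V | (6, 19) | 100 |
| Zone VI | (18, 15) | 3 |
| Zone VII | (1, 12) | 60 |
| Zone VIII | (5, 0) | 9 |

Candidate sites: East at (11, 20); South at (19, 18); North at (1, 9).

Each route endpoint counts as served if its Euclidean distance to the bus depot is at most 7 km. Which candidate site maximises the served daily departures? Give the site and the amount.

North, covering 260

Coverage radius r = 7 km; a point is covered iff (Δx)²+(Δy)² ≤ 7² = 49.
  East (11, 20): covers {Zone V} → 100
  South (19, 18): covers {Zone VI} → 3
  North (1, 9): covers {Zone II, Zone VII} → 260
Maximum coverage at North: 260 daily departures.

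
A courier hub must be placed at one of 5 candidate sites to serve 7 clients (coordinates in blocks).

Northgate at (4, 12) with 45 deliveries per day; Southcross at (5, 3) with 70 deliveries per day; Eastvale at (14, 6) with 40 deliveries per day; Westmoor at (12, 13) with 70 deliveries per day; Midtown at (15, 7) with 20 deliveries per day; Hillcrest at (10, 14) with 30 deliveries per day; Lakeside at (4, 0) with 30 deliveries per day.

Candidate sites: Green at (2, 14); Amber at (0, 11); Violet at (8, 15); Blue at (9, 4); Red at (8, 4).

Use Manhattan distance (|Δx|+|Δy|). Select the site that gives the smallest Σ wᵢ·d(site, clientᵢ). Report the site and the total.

Blue, total 2835 blocks

Total weighted distance at each candidate:
  Green (2, 14): total = 3850
  Amber (0, 11): total = 4095
  Violet (8, 15): total = 3345
  Blue (9, 4): total = 2835
  Red (8, 4): total = 2850
Minimum is at Blue with total 2835 blocks.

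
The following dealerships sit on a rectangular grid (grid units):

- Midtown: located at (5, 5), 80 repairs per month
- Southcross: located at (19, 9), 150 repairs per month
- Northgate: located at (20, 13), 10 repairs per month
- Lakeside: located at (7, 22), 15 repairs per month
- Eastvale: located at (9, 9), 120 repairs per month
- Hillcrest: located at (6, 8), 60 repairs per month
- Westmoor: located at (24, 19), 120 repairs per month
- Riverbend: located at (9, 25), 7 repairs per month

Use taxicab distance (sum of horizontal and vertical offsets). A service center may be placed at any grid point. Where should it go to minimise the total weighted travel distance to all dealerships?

(9, 9)

Manhattan distance separates: Σwᵢ(|x−xᵢ|+|y−yᵢ|) = Σwᵢ|x−xᵢ| + Σwᵢ|y−yᵢ|, so x and y are optimised independently as 1-D weighted medians.
Total weight W = 562; half = 281.
x-coordinate, sorted with cumulative weight:
  x=5 (Midtown, w=80) cum 80
  x=6 (Hillcrest, w=60) cum 140
  x=7 (Lakeside, w=15) cum 155
  x=9 (Eastvale, w=120) cum 275
  x=9 (Riverbend, w=7) cum 282  ← median
  x=19 (Southcross, w=150) cum 432
  x=20 (Northgate, w=10) cum 442
  x=24 (Westmoor, w=120) cum 562
⇒ x* = 9
y-coordinate, sorted with cumulative weight:
  y=5 (Midtown, w=80) cum 80
  y=8 (Hillcrest, w=60) cum 140
  y=9 (Southcross, w=150) cum 290  ← median
  y=9 (Eastvale, w=120) cum 410
  y=13 (Northgate, w=10) cum 420
  y=19 (Westmoor, w=120) cum 540
  y=22 (Lakeside, w=15) cum 555
  y=25 (Riverbend, w=7) cum 562
⇒ y* = 9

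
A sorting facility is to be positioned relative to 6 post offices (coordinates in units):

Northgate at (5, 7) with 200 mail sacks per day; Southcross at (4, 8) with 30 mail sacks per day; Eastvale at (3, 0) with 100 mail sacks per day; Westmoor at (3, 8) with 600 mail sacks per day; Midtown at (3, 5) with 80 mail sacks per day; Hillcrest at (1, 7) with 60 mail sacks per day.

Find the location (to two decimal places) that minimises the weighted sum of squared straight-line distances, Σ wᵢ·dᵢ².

(3.29, 6.79)

The minimiser of Σwᵢ‖p−pᵢ‖² is the weighted centroid p* = (Σwᵢpᵢ)/(Σwᵢ).
Σwᵢ = 1070.
Σwᵢxᵢ = 200·5 + 30·4 + 100·3 + 600·3 + 80·3 + 60·1 = 3520.
Σwᵢyᵢ = 200·7 + 30·8 + 100·0 + 600·8 + 80·5 + 60·7 = 7260.
x* = 3520/1070 = 3.29, y* = 7260/1070 = 6.79.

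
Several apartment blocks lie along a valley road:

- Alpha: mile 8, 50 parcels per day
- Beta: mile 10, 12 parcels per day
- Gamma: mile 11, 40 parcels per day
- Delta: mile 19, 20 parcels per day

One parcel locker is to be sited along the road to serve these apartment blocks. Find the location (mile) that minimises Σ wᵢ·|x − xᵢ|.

For a sum of weighted absolute distances on a line, the optimum is the weighted median (not the mean). Total weight W = 122; half-weight = 61.
Sort by position and accumulate weight:
  mile 8 (Alpha, w=50) → cum 50
  mile 10 (Beta, w=12) → cum 62  ≥ 61 → median here
  mile 11 (Gamma, w=40) → cum 102
  mile 19 (Delta, w=20) → cum 122
Optimal location: mile 10.

x = 10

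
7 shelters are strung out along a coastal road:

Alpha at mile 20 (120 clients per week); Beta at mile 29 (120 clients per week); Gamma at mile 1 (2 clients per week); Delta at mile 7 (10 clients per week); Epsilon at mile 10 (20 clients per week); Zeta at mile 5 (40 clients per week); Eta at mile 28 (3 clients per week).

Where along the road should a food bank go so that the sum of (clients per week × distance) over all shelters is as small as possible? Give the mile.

For a sum of weighted absolute distances on a line, the optimum is the weighted median (not the mean). Total weight W = 315; half-weight = 157.5.
Sort by position and accumulate weight:
  mile 1 (Gamma, w=2) → cum 2
  mile 5 (Zeta, w=40) → cum 42
  mile 7 (Delta, w=10) → cum 52
  mile 10 (Epsilon, w=20) → cum 72
  mile 20 (Alpha, w=120) → cum 192  ≥ 157.5 → median here
  mile 28 (Eta, w=3) → cum 195
  mile 29 (Beta, w=120) → cum 315
Optimal location: mile 20.

x = 20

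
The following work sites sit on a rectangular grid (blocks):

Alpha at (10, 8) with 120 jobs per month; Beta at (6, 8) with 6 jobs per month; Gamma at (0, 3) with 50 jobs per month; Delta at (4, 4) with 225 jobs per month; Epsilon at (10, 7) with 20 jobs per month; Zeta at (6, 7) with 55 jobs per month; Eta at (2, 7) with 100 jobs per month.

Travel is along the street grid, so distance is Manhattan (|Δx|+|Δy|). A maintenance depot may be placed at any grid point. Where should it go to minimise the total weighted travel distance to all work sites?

(4, 7)

Manhattan distance separates: Σwᵢ(|x−xᵢ|+|y−yᵢ|) = Σwᵢ|x−xᵢ| + Σwᵢ|y−yᵢ|, so x and y are optimised independently as 1-D weighted medians.
Total weight W = 576; half = 288.
x-coordinate, sorted with cumulative weight:
  x=0 (Gamma, w=50) cum 50
  x=2 (Eta, w=100) cum 150
  x=4 (Delta, w=225) cum 375  ← median
  x=6 (Beta, w=6) cum 381
  x=6 (Zeta, w=55) cum 436
  x=10 (Alpha, w=120) cum 556
  x=10 (Epsilon, w=20) cum 576
⇒ x* = 4
y-coordinate, sorted with cumulative weight:
  y=3 (Gamma, w=50) cum 50
  y=4 (Delta, w=225) cum 275
  y=7 (Epsilon, w=20) cum 295  ← median
  y=7 (Zeta, w=55) cum 350
  y=7 (Eta, w=100) cum 450
  y=8 (Alpha, w=120) cum 570
  y=8 (Beta, w=6) cum 576
⇒ y* = 7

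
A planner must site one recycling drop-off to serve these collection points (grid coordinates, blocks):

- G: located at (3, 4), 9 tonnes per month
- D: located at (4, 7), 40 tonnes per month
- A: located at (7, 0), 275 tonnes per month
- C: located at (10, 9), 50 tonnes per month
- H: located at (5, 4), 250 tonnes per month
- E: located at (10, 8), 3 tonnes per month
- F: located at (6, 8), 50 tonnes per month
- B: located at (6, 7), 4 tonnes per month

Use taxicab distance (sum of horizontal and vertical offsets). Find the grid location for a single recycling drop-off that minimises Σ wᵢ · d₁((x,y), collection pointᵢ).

(6, 4)

Manhattan distance separates: Σwᵢ(|x−xᵢ|+|y−yᵢ|) = Σwᵢ|x−xᵢ| + Σwᵢ|y−yᵢ|, so x and y are optimised independently as 1-D weighted medians.
Total weight W = 681; half = 340.5.
x-coordinate, sorted with cumulative weight:
  x=3 (G, w=9) cum 9
  x=4 (D, w=40) cum 49
  x=5 (H, w=250) cum 299
  x=6 (F, w=50) cum 349  ← median
  x=6 (B, w=4) cum 353
  x=7 (A, w=275) cum 628
  x=10 (C, w=50) cum 678
  x=10 (E, w=3) cum 681
⇒ x* = 6
y-coordinate, sorted with cumulative weight:
  y=0 (A, w=275) cum 275
  y=4 (G, w=9) cum 284
  y=4 (H, w=250) cum 534  ← median
  y=7 (D, w=40) cum 574
  y=7 (B, w=4) cum 578
  y=8 (E, w=3) cum 581
  y=8 (F, w=50) cum 631
  y=9 (C, w=50) cum 681
⇒ y* = 4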